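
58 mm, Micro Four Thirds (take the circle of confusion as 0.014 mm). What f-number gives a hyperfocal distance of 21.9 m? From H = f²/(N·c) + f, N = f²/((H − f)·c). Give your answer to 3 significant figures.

Rearrange H = f²/(N·c) + f for N: N = f² / ((H − f)·c).
N = 58² / ((21900 − 58) × 0.014) = 3364 / 305.8 ≈ 11.

f/11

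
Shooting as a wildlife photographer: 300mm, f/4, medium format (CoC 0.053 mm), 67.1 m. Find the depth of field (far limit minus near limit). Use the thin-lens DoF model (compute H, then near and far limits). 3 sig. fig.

21.7 m

Hyperfocal distance H = f²/(N·c) + f = 300²/(4 × 0.053) + 300 = 90000/0.212 + 300 ≈ 424828.3 mm ≈ 424.8 m.
Near limit Dn = s·(H − f)/(H + s − 2f) = 67100 × (424828.3 − 300) / (424828.3 + 67100 − 2 × 300) = 67100 × 424528.3 / 491328.3 ≈ 57977 mm.
Far limit Df = s·(H − f)/(H − s) = 67100 × (424828.3 − 300) / (424828.3 − 67100) = 67100 × 424528.3 / 357728.3 ≈ 79630 mm.
Depth of field = Df − Dn = 79630 − 57977 ≈ 21653 mm ≈ 21.7 m.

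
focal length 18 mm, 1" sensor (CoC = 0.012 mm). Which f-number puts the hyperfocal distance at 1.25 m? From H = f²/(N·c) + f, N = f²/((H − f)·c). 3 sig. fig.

Rearrange H = f²/(N·c) + f for N: N = f² / ((H − f)·c).
N = 18² / ((1250 − 18) × 0.012) = 324 / 14.78 ≈ 21.9.

f/21.9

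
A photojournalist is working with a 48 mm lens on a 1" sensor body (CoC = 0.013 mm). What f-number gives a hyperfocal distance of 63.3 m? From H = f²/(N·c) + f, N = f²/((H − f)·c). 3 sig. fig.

f/2.80

Rearrange H = f²/(N·c) + f for N: N = f² / ((H − f)·c).
N = 48² / ((63300 − 48) × 0.013) = 2304 / 822.3 ≈ 2.80.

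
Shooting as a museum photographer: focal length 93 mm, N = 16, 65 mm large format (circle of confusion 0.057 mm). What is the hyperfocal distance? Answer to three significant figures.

Hyperfocal distance H = f²/(N·c) + f = 93²/(16 × 0.057) + 93 = 8649/0.912 + 93 ≈ 9576.6 mm ≈ 9.58 m.

9.58 m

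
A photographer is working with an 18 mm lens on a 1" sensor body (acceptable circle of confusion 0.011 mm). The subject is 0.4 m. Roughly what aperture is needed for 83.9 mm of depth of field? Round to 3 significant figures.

f/8

Write h = H − f = f²/(N·c). The thin-lens limits are Dn = s·h/(h + (s−f)) and Df = s·h/(h − (s−f)), so DoF = Df − Dn = 2·s·(s−f)·h / (h² − (s−f)²).
That is a quadratic in h: DoF·h² − 2·s·(s−f)·h − DoF·(s−f)² = 0 ⇒ h = (s−f)·(s + √(s² + DoF²)) / DoF = 382 × (400 + √(400² + 83.9²)) / 83.9 = 382 × (400 + 408.704) / 83.9 ≈ 3682.1 mm.
Then N = f²/(c·h) = 18² / (0.011 × 3682.1) = 324 / 40.503 ≈ 8.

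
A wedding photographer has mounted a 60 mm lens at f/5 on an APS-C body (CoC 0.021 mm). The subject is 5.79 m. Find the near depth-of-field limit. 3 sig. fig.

4.96 m

Hyperfocal distance H = f²/(N·c) + f = 60²/(5 × 0.021) + 60 = 3600/0.105 + 60 ≈ 34345.7 mm ≈ 34.35 m.
Near limit Dn = s·(H − f)/(H + s − 2f) = 5790 × (34345.7 − 60) / (34345.7 + 5790 − 2 × 60) = 5790 × 34285.7 / 40015.7 ≈ 4960.9 mm ≈ 4.96 m.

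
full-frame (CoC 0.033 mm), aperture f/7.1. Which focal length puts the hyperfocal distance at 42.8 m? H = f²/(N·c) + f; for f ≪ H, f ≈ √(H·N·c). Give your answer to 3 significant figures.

From H = f²/(N·c) + f, with f ≪ H: f ≈ √(H·N·c) = √(42800 × 7.1 × 0.033) = √10028 ≈ 100.1 mm.
The +f correction barely moves this — solving exactly, f² + N·c·f − N·c·H = 0 ⇒ f = (−N·c + √((N·c)² + 4·N·c·H))/2 = (−0.2343 + √40112)/2 ≈ 100.02 mm, so f ≈ 100 mm.

100 mm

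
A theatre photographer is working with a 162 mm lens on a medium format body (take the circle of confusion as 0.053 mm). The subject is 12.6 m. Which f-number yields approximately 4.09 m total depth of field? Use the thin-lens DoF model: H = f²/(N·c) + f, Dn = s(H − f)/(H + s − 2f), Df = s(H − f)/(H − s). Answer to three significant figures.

f/6.30

Write h = H − f = f²/(N·c). The thin-lens limits are Dn = s·h/(h + (s−f)) and Df = s·h/(h − (s−f)), so DoF = Df − Dn = 2·s·(s−f)·h / (h² − (s−f)²).
That is a quadratic in h: DoF·h² − 2·s·(s−f)·h − DoF·(s−f)² = 0 ⇒ h = (s−f)·(s + √(s² + DoF²)) / DoF = 12438 × (12600 + √(12600² + 4090²)) / 4090 = 12438 × (12600 + 13247.2) / 4090 ≈ 78603 mm.
Then N = f²/(c·h) = 162² / (0.053 × 78603) = 26244 / 4166.0 ≈ 6.30.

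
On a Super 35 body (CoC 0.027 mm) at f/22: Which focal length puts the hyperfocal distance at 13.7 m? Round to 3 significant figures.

89.9 mm

From H = f²/(N·c) + f, with f ≪ H: f ≈ √(H·N·c) = √(13700 × 22 × 0.027) = √8137.8 ≈ 90.21 mm.
Exact: f² + N·c·f − N·c·H = 0 ⇒ f = (−N·c + √((N·c)² + 4·N·c·H))/2 = (−0.594 + √32552)/2 ≈ 89.913 mm ≈ 89.9 mm.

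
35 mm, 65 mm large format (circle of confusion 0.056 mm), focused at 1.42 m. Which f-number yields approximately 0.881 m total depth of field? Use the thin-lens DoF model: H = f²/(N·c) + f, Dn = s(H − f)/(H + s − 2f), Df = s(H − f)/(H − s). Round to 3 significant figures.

f/4.50

Write h = H − f = f²/(N·c). The thin-lens limits are Dn = s·h/(h + (s−f)) and Df = s·h/(h − (s−f)), so DoF = Df − Dn = 2·s·(s−f)·h / (h² − (s−f)²).
That is a quadratic in h: DoF·h² − 2·s·(s−f)·h − DoF·(s−f)² = 0 ⇒ h = (s−f)·(s + √(s² + DoF²)) / DoF = 1385 × (1420 + √(1420² + 881²)) / 881 = 1385 × (1420 + 1671.10) / 881 ≈ 4859.4 mm.
Then N = f²/(c·h) = 35² / (0.056 × 4859.4) = 1225 / 272.13 ≈ 4.50.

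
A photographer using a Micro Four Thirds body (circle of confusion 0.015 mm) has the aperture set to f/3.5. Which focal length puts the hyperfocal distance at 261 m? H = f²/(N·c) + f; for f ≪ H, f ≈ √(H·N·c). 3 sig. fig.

117 mm

From H = f²/(N·c) + f, with f ≪ H: f ≈ √(H·N·c) = √(261000 × 3.5 × 0.015) = √13702 ≈ 117.1 mm.
The +f correction barely moves this — solving exactly, f² + N·c·f − N·c·H = 0 ⇒ f = (−N·c + √((N·c)² + 4·N·c·H))/2 = (−0.0525 + √54810)/2 ≈ 117.03 mm, so f ≈ 117 mm.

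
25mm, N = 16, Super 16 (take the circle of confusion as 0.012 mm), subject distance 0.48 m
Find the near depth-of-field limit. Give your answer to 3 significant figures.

421 mm

Hyperfocal distance H = f²/(N·c) + f = 25²/(16 × 0.012) + 25 = 625/0.192 + 25 ≈ 3280.2 mm ≈ 3.280 m.
Near limit Dn = s·(H − f)/(H + s − 2f) = 480 × (3280.2 − 25) / (3280.2 + 480 − 2 × 25) = 480 × 3255.2 / 3710.2 ≈ 421.14 mm.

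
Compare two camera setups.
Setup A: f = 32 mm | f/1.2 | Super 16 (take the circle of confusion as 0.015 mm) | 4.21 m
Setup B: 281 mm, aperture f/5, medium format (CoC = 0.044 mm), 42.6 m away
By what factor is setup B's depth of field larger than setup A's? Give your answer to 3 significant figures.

Setup A: H = 32²/(1.2×0.015) + 32 ≈ 56920.9 mm; DoF = Df − Dn = 4543.70 − 3921.97 ≈ 621.73 mm.
Setup B: H = 281²/(5×0.044) + 281 ≈ 359194.6 mm; DoF = Df − Dn = 48294 − 38107 ≈ 10187 mm.
Ratio = 10187 / 621.73 ≈ 16.4.

16.4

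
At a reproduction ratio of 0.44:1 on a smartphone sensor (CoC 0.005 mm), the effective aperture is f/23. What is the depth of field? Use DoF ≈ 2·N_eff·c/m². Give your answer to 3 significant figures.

At magnification m, DoF ≈ 2·N_eff·c/m² = 2 × 23 × 0.005 / 0.44² = 0.23 / 0.1936 ≈ 1.19 mm.

1.19 mm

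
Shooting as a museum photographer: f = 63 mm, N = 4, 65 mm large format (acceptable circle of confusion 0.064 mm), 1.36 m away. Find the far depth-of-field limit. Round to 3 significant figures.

Hyperfocal distance H = f²/(N·c) + f = 63²/(4 × 0.064) + 63 = 3969/0.256 + 63 ≈ 15566.9 mm ≈ 15.57 m.
Far limit Df = s·(H − f)/(H − s) = 1360 × (15566.9 − 63) / (15566.9 − 1360) = 1360 × 15503.9 / 14206.9 ≈ 1484.2 mm ≈ 1.48 m.

1.48 m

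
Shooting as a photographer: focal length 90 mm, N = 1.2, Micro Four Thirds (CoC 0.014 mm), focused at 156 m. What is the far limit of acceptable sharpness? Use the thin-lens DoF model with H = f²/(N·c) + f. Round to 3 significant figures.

Hyperfocal distance H = f²/(N·c) + f = 90²/(1.2 × 0.014) + 90 = 8100/0.0168 + 90 ≈ 482232.9 mm ≈ 482.2 m.
Far limit Df = s·(H − f)/(H − s) = 156000 × (482232.9 − 90) / (482232.9 − 156000) = 156000 × 482142.9 / 326232.9 ≈ 230554 mm ≈ 231 m.

231 m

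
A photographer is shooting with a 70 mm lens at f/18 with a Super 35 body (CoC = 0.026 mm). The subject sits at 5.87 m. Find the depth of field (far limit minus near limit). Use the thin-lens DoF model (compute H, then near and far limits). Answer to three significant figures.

9.38 m

Hyperfocal distance H = f²/(N·c) + f = 70²/(18 × 0.026) + 70 = 4900/0.468 + 70 ≈ 10540.1 mm ≈ 10.54 m.
Near limit Dn = s·(H − f)/(H + s − 2f) = 5870 × (10540.1 − 70) / (10540.1 + 5870 − 2 × 70) = 5870 × 10470.1 / 16270.1 ≈ 3777.4 mm.
Far limit Df = s·(H − f)/(H − s) = 5870 × (10540.1 − 70) / (10540.1 − 5870) = 5870 × 10470.1 / 4670.1 ≈ 13160.2 mm.
Depth of field = Df − Dn = 13160.2 − 3777.4 ≈ 9382.8 mm ≈ 9.38 m.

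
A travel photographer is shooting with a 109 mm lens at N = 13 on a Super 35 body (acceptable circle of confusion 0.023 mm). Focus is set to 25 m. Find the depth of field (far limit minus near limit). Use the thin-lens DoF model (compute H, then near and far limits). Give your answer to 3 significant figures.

51.5 m

Hyperfocal distance H = f²/(N·c) + f = 109²/(13 × 0.023) + 109 = 11881/0.299 + 109 ≈ 39844.8 mm ≈ 39.84 m.
Near limit Dn = s·(H − f)/(H + s − 2f) = 25000 × (39844.8 − 109) / (39844.8 + 25000 − 2 × 109) = 25000 × 39735.8 / 64626.8 ≈ 15371 mm.
Far limit Df = s·(H − f)/(H − s) = 25000 × (39844.8 − 109) / (39844.8 − 25000) = 25000 × 39735.8 / 14844.8 ≈ 66919 mm.
Depth of field = Df − Dn = 66919 − 15371 ≈ 51548 mm ≈ 51.5 m.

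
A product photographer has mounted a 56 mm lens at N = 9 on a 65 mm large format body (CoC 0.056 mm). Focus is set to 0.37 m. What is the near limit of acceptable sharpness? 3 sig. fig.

352 mm

Hyperfocal distance H = f²/(N·c) + f = 56²/(9 × 0.056) + 56 = 3136/0.504 + 56 ≈ 6278.2 mm ≈ 6.278 m.
Near limit Dn = s·(H − f)/(H + s − 2f) = 370 × (6278.2 − 56) / (6278.2 + 370 − 2 × 56) = 370 × 6222.2 / 6536.2 ≈ 352.23 mm.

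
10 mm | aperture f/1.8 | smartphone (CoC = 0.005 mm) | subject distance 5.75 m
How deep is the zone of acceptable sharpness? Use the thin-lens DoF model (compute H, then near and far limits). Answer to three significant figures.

Hyperfocal distance H = f²/(N·c) + f = 10²/(1.8 × 0.005) + 10 = 100/0.009 + 10 ≈ 11121.1 mm ≈ 11.12 m.
Near limit Dn = s·(H − f)/(H + s − 2f) = 5750 × (11121.1 − 10) / (11121.1 + 5750 − 2 × 10) = 5750 × 11111.1 / 16851.1 ≈ 3791.4 mm.
Far limit Df = s·(H − f)/(H − s) = 5750 × (11121.1 − 10) / (11121.1 − 5750) = 5750 × 11111.1 / 5371.1 ≈ 11894.9 mm.
Depth of field = Df − Dn = 11894.9 − 3791.4 ≈ 8103.5 mm ≈ 8.10 m.

8.10 m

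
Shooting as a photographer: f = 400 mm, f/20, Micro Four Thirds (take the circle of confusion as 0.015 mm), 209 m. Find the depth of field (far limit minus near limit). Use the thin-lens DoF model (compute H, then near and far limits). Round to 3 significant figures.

Hyperfocal distance H = f²/(N·c) + f = 400²/(20 × 0.015) + 400 = 160000/0.3 + 400 ≈ 533733.3 mm ≈ 533.7 m.
Near limit Dn = s·(H − f)/(H + s − 2f) = 209000 × (533733.3 − 400) / (533733.3 + 209000 − 2 × 400) = 209000 × 533333.3 / 741933.3 ≈ 150238 mm.
Far limit Df = s·(H − f)/(H − s) = 209000 × (533733.3 − 400) / (533733.3 − 209000) = 209000 × 533333.3 / 324733.3 ≈ 343256 mm.
Depth of field = Df − Dn = 343256 − 150238 ≈ 193018 mm ≈ 193 m.

193 m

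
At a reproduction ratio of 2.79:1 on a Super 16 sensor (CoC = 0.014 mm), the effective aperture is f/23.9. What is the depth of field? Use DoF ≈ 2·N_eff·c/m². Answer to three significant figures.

0.0860 mm

At magnification m, DoF ≈ 2·N_eff·c/m² = 2 × 23.9 × 0.014 / 2.79² = 0.6692 / 7.784 ≈ 0.086 mm.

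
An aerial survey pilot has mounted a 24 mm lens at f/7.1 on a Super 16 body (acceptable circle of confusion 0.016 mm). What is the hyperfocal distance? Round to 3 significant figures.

Hyperfocal distance H = f²/(N·c) + f = 24²/(7.1 × 0.016) + 24 = 576/0.1136 + 24 ≈ 5094.4 mm ≈ 5.09 m.

5.09 m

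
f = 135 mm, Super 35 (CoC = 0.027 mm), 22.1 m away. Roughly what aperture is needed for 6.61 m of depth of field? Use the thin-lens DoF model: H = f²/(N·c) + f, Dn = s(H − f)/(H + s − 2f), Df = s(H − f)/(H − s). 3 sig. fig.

f/4.50

Write h = H − f = f²/(N·c). The thin-lens limits are Dn = s·h/(h + (s−f)) and Df = s·h/(h − (s−f)), so DoF = Df − Dn = 2·s·(s−f)·h / (h² − (s−f)²).
That is a quadratic in h: DoF·h² − 2·s·(s−f)·h − DoF·(s−f)² = 0 ⇒ h = (s−f)·(s + √(s² + DoF²)) / DoF = 21965 × (22100 + √(22100² + 6610²)) / 6610 = 21965 × (22100 + 23067.3) / 6610 ≈ 150091 mm.
Then N = f²/(c·h) = 135² / (0.027 × 150091) = 18225 / 4052.5 ≈ 4.50.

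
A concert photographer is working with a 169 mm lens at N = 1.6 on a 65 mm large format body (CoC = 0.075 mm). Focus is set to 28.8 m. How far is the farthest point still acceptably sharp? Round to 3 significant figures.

Hyperfocal distance H = f²/(N·c) + f = 169²/(1.6 × 0.075) + 169 = 28561/0.12 + 169 ≈ 238177.3 mm ≈ 238.2 m.
Far limit Df = s·(H − f)/(H − s) = 28800 × (238177.3 − 169) / (238177.3 − 28800) = 28800 × 238008.3 / 209377.3 ≈ 32738 mm ≈ 32.7 m.

32.7 m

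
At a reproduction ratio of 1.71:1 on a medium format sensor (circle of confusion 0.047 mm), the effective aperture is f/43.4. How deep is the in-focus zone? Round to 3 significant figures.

1.40 mm

At magnification m, DoF ≈ 2·N_eff·c/m² = 2 × 43.4 × 0.047 / 1.71² = 4.08 / 2.924 ≈ 1.4 mm.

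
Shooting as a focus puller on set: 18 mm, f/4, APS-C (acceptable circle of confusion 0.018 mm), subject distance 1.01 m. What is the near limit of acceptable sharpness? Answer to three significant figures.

0.828 m

Hyperfocal distance H = f²/(N·c) + f = 18²/(4 × 0.018) + 18 = 324/0.072 + 18 ≈ 4518.0 mm ≈ 4.518 m.
Near limit Dn = s·(H − f)/(H + s − 2f) = 1010 × (4518.0 − 18) / (4518.0 + 1010 − 2 × 18) = 1010 × 4500.0 / 5492.0 ≈ 827.57 mm ≈ 0.828 m.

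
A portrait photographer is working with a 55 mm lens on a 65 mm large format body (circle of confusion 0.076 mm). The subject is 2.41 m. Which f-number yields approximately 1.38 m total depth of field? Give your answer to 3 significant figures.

Write h = H − f = f²/(N·c). The thin-lens limits are Dn = s·h/(h + (s−f)) and Df = s·h/(h − (s−f)), so DoF = Df − Dn = 2·s·(s−f)·h / (h² − (s−f)²).
That is a quadratic in h: DoF·h² − 2·s·(s−f)·h − DoF·(s−f)² = 0 ⇒ h = (s−f)·(s + √(s² + DoF²)) / DoF = 2355 × (2410 + √(2410² + 1380²)) / 1380 = 2355 × (2410 + 2777.14) / 1380 ≈ 8852.0 mm.
Then N = f²/(c·h) = 55² / (0.076 × 8852.0) = 3025 / 672.75 ≈ 4.50.

f/4.50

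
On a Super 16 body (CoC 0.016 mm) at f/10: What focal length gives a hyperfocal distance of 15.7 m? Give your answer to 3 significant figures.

From H = f²/(N·c) + f, with f ≪ H: f ≈ √(H·N·c) = √(15700 × 10 × 0.016) = √2512.0 ≈ 50.12 mm.
Exact: f² + N·c·f − N·c·H = 0 ⇒ f = (−N·c + √((N·c)² + 4·N·c·H))/2 = (−0.16 + √10048)/2 ≈ 50.040 mm ≈ 50.0 mm.

50.0 mm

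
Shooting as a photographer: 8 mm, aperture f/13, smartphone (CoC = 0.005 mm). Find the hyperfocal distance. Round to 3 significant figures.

Hyperfocal distance H = f²/(N·c) + f = 8²/(13 × 0.005) + 8 = 64/0.065 + 8 ≈ 992.6 mm ≈ 0.993 m.

0.993 m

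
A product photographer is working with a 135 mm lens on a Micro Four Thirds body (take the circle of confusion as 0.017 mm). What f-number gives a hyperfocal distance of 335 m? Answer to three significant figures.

Rearrange H = f²/(N·c) + f for N: N = f² / ((H − f)·c).
N = 135² / ((335000 − 135) × 0.017) = 18225 / 5693 ≈ 3.20.

f/3.20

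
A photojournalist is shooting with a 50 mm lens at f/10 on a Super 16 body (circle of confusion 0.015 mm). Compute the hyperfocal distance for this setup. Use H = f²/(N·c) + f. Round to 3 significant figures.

16.7 m

Hyperfocal distance H = f²/(N·c) + f = 50²/(10 × 0.015) + 50 = 2500/0.15 + 50 ≈ 16716.7 mm ≈ 16.7 m.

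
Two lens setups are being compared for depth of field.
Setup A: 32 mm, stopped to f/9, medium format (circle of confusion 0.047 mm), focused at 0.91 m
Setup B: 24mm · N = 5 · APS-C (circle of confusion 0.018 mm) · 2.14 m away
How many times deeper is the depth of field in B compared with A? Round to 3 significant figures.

2.09

Setup A: H = 32²/(9×0.047) + 32 ≈ 2452.8 mm; DoF = Df − Dn = 1427.88 − 667.80 ≈ 760.08 mm.
Setup B: H = 24²/(5×0.018) + 24 ≈ 6424.0 mm; DoF = Df − Dn = 3197.0 − 1608.3 ≈ 1588.7 mm.
Ratio = 1588.7 / 760.08 ≈ 2.09.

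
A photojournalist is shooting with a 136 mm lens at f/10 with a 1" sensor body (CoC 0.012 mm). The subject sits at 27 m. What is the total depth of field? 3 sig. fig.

Hyperfocal distance H = f²/(N·c) + f = 136²/(10 × 0.012) + 136 = 18496/0.12 + 136 ≈ 154269.3 mm ≈ 154.3 m.
Near limit Dn = s·(H − f)/(H + s − 2f) = 27000 × (154269.3 − 136) / (154269.3 + 27000 − 2 × 136) = 27000 × 154133.3 / 180997.3 ≈ 22992.6 mm.
Far limit Df = s·(H − f)/(H − s) = 27000 × (154269.3 − 136) / (154269.3 − 27000) = 27000 × 154133.3 / 127269.3 ≈ 32699.2 mm.
Depth of field = Df − Dn = 32699.2 − 22992.6 ≈ 9706.6 mm ≈ 9.71 m.

9.71 m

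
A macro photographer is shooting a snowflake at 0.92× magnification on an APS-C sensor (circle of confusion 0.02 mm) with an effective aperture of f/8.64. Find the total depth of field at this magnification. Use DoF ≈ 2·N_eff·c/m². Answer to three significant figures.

0.408 mm

At magnification m, DoF ≈ 2·N_eff·c/m² = 2 × 8.64 × 0.02 / 0.92² = 0.3456 / 0.8464 ≈ 0.408 mm.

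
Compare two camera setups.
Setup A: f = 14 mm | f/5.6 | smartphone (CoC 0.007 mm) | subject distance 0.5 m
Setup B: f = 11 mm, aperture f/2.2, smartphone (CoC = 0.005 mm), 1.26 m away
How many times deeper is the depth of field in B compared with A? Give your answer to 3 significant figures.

2.95

Setup A: H = 14²/(5.6×0.007) + 14 ≈ 5014.0 mm; DoF = Df − Dn = 553.833 − 455.705 ≈ 98.128 mm.
Setup B: H = 11²/(2.2×0.005) + 11 ≈ 11011.0 mm; DoF = Df − Dn = 1421.39 − 1131.52 ≈ 289.87 mm.
Ratio = 289.87 / 98.128 ≈ 2.95.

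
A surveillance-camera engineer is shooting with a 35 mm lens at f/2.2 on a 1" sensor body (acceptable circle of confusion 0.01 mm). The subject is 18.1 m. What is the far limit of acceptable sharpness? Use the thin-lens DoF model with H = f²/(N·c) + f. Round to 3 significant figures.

26.8 m

Hyperfocal distance H = f²/(N·c) + f = 35²/(2.2 × 0.01) + 35 = 1225/0.022 + 35 ≈ 55716.8 mm ≈ 55.72 m.
Far limit Df = s·(H − f)/(H − s) = 18100 × (55716.8 − 35) / (55716.8 − 18100) = 18100 × 55681.8 / 37616.8 ≈ 26792 mm ≈ 26.8 m.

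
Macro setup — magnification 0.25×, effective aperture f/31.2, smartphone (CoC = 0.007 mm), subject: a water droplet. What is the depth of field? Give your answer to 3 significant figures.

6.99 mm

At magnification m, DoF ≈ 2·N_eff·c/m² = 2 × 31.2 × 0.007 / 0.25² = 0.4368 / 0.0625 ≈ 6.99 mm.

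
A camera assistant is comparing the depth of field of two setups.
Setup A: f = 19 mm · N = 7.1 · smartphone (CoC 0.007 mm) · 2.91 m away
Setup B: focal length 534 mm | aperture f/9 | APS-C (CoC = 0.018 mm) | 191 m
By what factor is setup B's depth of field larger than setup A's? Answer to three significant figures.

Setup A: H = 19²/(7.1×0.007) + 19 ≈ 7282.6 mm; DoF = Df − Dn = 4834.0 − 2081.5 ≈ 2752.5 mm.
Setup B: H = 534²/(9×0.018) + 534 ≈ 1760756.2 mm; DoF = Df − Dn = 214175 − 172351 ≈ 41824 mm.
Ratio = 41824 / 2752.5 ≈ 15.2.

15.2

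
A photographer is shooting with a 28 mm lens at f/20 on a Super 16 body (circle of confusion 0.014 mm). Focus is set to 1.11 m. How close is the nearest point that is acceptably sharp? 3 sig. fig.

Hyperfocal distance H = f²/(N·c) + f = 28²/(20 × 0.014) + 28 = 784/0.28 + 28 ≈ 2828.0 mm ≈ 2.828 m.
Near limit Dn = s·(H − f)/(H + s − 2f) = 1110 × (2828.0 − 28) / (2828.0 + 1110 − 2 × 28) = 1110 × 2800.0 / 3882.0 ≈ 800.62 mm ≈ 0.801 m.

0.801 m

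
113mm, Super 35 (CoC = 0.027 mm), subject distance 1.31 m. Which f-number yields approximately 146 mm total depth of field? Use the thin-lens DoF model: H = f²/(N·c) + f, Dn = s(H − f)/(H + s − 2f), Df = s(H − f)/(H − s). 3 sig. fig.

Write h = H − f = f²/(N·c). The thin-lens limits are Dn = s·h/(h + (s−f)) and Df = s·h/(h − (s−f)), so DoF = Df − Dn = 2·s·(s−f)·h / (h² − (s−f)²).
That is a quadratic in h: DoF·h² − 2·s·(s−f)·h − DoF·(s−f)² = 0 ⇒ h = (s−f)·(s + √(s² + DoF²)) / DoF = 1197 × (1310 + √(1310² + 146²)) / 146 = 1197 × (1310 + 1318.11) / 146 ≈ 21547 mm.
Then N = f²/(c·h) = 113² / (0.027 × 21547) = 12769 / 581.77 ≈ 21.9.

f/21.9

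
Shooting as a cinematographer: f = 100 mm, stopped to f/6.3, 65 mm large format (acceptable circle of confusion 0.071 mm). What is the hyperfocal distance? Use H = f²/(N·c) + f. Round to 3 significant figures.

22.5 m

Hyperfocal distance H = f²/(N·c) + f = 100²/(6.3 × 0.071) + 100 = 10000/0.4473 + 100 ≈ 22456.4 mm ≈ 22.5 m.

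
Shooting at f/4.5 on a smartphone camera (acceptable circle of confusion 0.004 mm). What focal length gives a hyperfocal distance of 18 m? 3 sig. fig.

From H = f²/(N·c) + f, with f ≪ H: f ≈ √(H·N·c) = √(18000 × 4.5 × 0.004) = √324.00 ≈ 18.00 mm.
The +f correction barely moves this — solving exactly, f² + N·c·f − N·c·H = 0 ⇒ f = (−N·c + √((N·c)² + 4·N·c·H))/2 = (−0.018 + √1296.0)/2 ≈ 17.991 mm, so f ≈ 18.0 mm.

18.0 mm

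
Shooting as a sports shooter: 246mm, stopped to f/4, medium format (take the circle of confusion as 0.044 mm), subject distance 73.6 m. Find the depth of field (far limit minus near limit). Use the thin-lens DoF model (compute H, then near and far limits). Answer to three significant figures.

Hyperfocal distance H = f²/(N·c) + f = 246²/(4 × 0.044) + 246 = 60516/0.176 + 246 ≈ 344086.9 mm ≈ 344.1 m.
Near limit Dn = s·(H − f)/(H + s − 2f) = 73600 × (344086.9 − 246) / (344086.9 + 73600 − 2 × 246) = 73600 × 343840.9 / 417194.9 ≈ 60659 mm.
Far limit Df = s·(H − f)/(H − s) = 73600 × (344086.9 − 246) / (344086.9 − 73600) = 73600 × 343840.9 / 270486.9 ≈ 93560 mm.
Depth of field = Df − Dn = 93560 − 60659 ≈ 32901 mm ≈ 32.9 m.

32.9 m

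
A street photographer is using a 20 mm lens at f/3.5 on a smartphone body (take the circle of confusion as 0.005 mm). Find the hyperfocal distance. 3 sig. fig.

Hyperfocal distance H = f²/(N·c) + f = 20²/(3.5 × 0.005) + 20 = 400/0.0175 + 20 ≈ 22877.1 mm ≈ 22.9 m.

22.9 m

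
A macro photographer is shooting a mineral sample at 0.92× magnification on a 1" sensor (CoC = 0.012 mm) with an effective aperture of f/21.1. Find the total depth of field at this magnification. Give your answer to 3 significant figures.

At magnification m, DoF ≈ 2·N_eff·c/m² = 2 × 21.1 × 0.012 / 0.92² = 0.5064 / 0.8464 ≈ 0.598 mm.

0.598 mm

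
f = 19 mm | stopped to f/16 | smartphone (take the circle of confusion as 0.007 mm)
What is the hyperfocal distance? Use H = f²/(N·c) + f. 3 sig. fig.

3.24 m

Hyperfocal distance H = f²/(N·c) + f = 19²/(16 × 0.007) + 19 = 361/0.112 + 19 ≈ 3242.2 mm ≈ 3.24 m.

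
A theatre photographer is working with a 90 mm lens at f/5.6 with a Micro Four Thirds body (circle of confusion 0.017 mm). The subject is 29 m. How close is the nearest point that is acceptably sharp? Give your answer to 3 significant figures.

21.6 m

Hyperfocal distance H = f²/(N·c) + f = 90²/(5.6 × 0.017) + 90 = 8100/0.0952 + 90 ≈ 85174.0 mm ≈ 85.17 m.
Near limit Dn = s·(H − f)/(H + s − 2f) = 29000 × (85174.0 − 90) / (85174.0 + 29000 − 2 × 90) = 29000 × 85084.0 / 113994.0 ≈ 21645 mm ≈ 21.6 m.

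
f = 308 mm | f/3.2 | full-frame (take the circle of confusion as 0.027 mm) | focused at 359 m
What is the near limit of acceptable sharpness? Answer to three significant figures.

271 m

Hyperfocal distance H = f²/(N·c) + f = 308²/(3.2 × 0.027) + 308 = 94864/0.0864 + 308 ≈ 1098271.0 mm ≈ 1098 m.
Near limit Dn = s·(H − f)/(H + s − 2f) = 359000 × (1098271.0 − 308) / (1098271.0 + 359000 − 2 × 308) = 359000 × 1097963.0 / 1456655.0 ≈ 270599 mm ≈ 271 m.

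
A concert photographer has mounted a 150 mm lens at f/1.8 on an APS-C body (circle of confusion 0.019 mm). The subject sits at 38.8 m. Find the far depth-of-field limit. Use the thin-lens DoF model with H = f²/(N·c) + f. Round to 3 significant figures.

41.2 m

Hyperfocal distance H = f²/(N·c) + f = 150²/(1.8 × 0.019) + 150 = 22500/0.0342 + 150 ≈ 658044.7 mm ≈ 658.0 m.
Far limit Df = s·(H − f)/(H − s) = 38800 × (658044.7 − 150) / (658044.7 − 38800) = 38800 × 657894.7 / 619244.7 ≈ 41222 mm ≈ 41.2 m.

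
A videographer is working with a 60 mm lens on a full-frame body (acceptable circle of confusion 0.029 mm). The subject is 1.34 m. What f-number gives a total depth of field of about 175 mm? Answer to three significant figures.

f/6.31

Write h = H − f = f²/(N·c). The thin-lens limits are Dn = s·h/(h + (s−f)) and Df = s·h/(h − (s−f)), so DoF = Df − Dn = 2·s·(s−f)·h / (h² − (s−f)²).
That is a quadratic in h: DoF·h² − 2·s·(s−f)·h − DoF·(s−f)² = 0 ⇒ h = (s−f)·(s + √(s² + DoF²)) / DoF = 1280 × (1340 + √(1340² + 175²)) / 175 = 1280 × (1340 + 1351.38) / 175 ≈ 19686 mm.
Then N = f²/(c·h) = 60² / (0.029 × 19686) = 3600 / 570.88 ≈ 6.31.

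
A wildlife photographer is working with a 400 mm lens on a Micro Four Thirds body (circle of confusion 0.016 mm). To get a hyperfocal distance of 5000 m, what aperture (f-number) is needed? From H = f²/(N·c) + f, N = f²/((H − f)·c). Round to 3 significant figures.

f/2.00

Rearrange H = f²/(N·c) + f for N: N = f² / ((H − f)·c).
N = 400² / ((5000000 − 400) × 0.016) = 160000 / 79994 ≈ 2.00.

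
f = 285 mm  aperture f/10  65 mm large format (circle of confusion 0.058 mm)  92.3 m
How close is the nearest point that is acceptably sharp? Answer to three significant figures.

55.7 m

Hyperfocal distance H = f²/(N·c) + f = 285²/(10 × 0.058) + 285 = 81225/0.58 + 285 ≈ 140328.1 mm ≈ 140.3 m.
Near limit Dn = s·(H − f)/(H + s − 2f) = 92300 × (140328.1 − 285) / (140328.1 + 92300 − 2 × 285) = 92300 × 140043.1 / 232058.1 ≈ 55701 mm ≈ 55.7 m.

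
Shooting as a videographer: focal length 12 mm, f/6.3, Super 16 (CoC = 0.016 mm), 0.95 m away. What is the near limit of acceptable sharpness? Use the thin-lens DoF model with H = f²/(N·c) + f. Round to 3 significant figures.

0.573 m

Hyperfocal distance H = f²/(N·c) + f = 12²/(6.3 × 0.016) + 12 = 144/0.1008 + 12 ≈ 1440.6 mm ≈ 1.441 m.
Near limit Dn = s·(H − f)/(H + s − 2f) = 950 × (1440.6 − 12) / (1440.6 + 950 − 2 × 12) = 950 × 1428.6 / 2366.6 ≈ 573.46 mm ≈ 0.573 m.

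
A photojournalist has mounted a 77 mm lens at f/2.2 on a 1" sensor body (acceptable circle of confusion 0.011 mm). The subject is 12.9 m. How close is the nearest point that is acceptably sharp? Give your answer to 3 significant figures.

12.3 m

Hyperfocal distance H = f²/(N·c) + f = 77²/(2.2 × 0.011) + 77 = 5929/0.0242 + 77 ≈ 245077.0 mm ≈ 245.1 m.
Near limit Dn = s·(H − f)/(H + s − 2f) = 12900 × (245077.0 − 77) / (245077.0 + 12900 − 2 × 77) = 12900 × 245000.0 / 257823.0 ≈ 12258 mm ≈ 12.3 m.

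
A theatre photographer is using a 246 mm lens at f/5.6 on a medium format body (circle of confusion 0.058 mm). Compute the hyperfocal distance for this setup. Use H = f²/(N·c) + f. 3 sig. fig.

Hyperfocal distance H = f²/(N·c) + f = 246²/(5.6 × 0.058) + 246 = 60516/0.3248 + 246 ≈ 186563.7 mm ≈ 187 m.

187 m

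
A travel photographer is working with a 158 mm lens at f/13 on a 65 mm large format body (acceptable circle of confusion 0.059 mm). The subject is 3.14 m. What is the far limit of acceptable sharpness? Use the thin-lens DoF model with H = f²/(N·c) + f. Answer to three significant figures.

3.46 m

Hyperfocal distance H = f²/(N·c) + f = 158²/(13 × 0.059) + 158 = 24964/0.767 + 158 ≈ 32705.6 mm ≈ 32.71 m.
Far limit Df = s·(H − f)/(H − s) = 3140 × (32705.6 − 158) / (32705.6 − 3140) = 3140 × 32547.6 / 29565.6 ≈ 3456.7 mm ≈ 3.46 m.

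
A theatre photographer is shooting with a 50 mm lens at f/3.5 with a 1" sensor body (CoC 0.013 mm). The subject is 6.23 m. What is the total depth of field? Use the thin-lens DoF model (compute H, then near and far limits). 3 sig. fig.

1.42 m

Hyperfocal distance H = f²/(N·c) + f = 50²/(3.5 × 0.013) + 50 = 2500/0.0455 + 50 ≈ 54995.1 mm ≈ 55.00 m.
Near limit Dn = s·(H − f)/(H + s − 2f) = 6230 × (54995.1 − 50) / (54995.1 + 6230 − 2 × 50) = 6230 × 54945.1 / 61125.1 ≈ 5600.1 mm.
Far limit Df = s·(H − f)/(H − s) = 6230 × (54995.1 − 50) / (54995.1 − 6230) = 6230 × 54945.1 / 48765.1 ≈ 7019.5 mm.
Depth of field = Df − Dn = 7019.5 − 5600.1 ≈ 1419.4 mm ≈ 1.42 m.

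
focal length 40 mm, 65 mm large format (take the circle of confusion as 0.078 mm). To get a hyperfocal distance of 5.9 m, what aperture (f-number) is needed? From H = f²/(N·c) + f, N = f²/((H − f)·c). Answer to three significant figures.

Rearrange H = f²/(N·c) + f for N: N = f² / ((H − f)·c).
N = 40² / ((5900 − 40) × 0.078) = 1600 / 457.1 ≈ 3.50.

f/3.50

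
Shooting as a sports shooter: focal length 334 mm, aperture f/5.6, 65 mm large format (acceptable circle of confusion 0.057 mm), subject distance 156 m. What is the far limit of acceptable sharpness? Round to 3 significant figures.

281 m

Hyperfocal distance H = f²/(N·c) + f = 334²/(5.6 × 0.057) + 334 = 111556/0.3192 + 334 ≈ 349820.2 mm ≈ 349.8 m.
Far limit Df = s·(H − f)/(H − s) = 156000 × (349820.2 − 334) / (349820.2 − 156000) = 156000 × 349486.2 / 193820.2 ≈ 281291 mm ≈ 281 m.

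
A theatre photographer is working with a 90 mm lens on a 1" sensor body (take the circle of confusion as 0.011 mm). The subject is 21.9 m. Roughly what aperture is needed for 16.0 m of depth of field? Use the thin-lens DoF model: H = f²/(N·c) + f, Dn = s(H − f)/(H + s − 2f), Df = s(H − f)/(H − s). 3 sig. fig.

f/11

Write h = H − f = f²/(N·c). The thin-lens limits are Dn = s·h/(h + (s−f)) and Df = s·h/(h − (s−f)), so DoF = Df − Dn = 2·s·(s−f)·h / (h² − (s−f)²).
That is a quadratic in h: DoF·h² − 2·s·(s−f)·h − DoF·(s−f)² = 0 ⇒ h = (s−f)·(s + √(s² + DoF²)) / DoF = 21810 × (21900 + √(21900² + 16000²)) / 16000 = 21810 × (21900 + 27122.1) / 16000 ≈ 66823 mm.
Then N = f²/(c·h) = 90² / (0.011 × 66823) = 8100 / 735.06 ≈ 11.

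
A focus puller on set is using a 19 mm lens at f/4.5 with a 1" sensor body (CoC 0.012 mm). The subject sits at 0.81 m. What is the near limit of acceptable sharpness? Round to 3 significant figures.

0.724 m

Hyperfocal distance H = f²/(N·c) + f = 19²/(4.5 × 0.012) + 19 = 361/0.054 + 19 ≈ 6704.2 mm ≈ 6.704 m.
Near limit Dn = s·(H − f)/(H + s − 2f) = 810 × (6704.2 − 19) / (6704.2 + 810 − 2 × 19) = 810 × 6685.2 / 7476.2 ≈ 724.30 mm ≈ 0.724 m.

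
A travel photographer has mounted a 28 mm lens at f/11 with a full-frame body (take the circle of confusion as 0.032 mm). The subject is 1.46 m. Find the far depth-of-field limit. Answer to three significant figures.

Hyperfocal distance H = f²/(N·c) + f = 28²/(11 × 0.032) + 28 = 784/0.352 + 28 ≈ 2255.3 mm ≈ 2.255 m.
Far limit Df = s·(H − f)/(H − s) = 1460 × (2255.3 − 28) / (2255.3 − 1460) = 1460 × 2227.3 / 795.3 ≈ 4088.9 mm ≈ 4.09 m.

4.09 m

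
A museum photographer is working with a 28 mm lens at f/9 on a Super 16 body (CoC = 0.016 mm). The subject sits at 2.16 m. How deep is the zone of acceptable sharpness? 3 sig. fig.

2.00 m

Hyperfocal distance H = f²/(N·c) + f = 28²/(9 × 0.016) + 28 = 784/0.144 + 28 ≈ 5472.4 mm ≈ 5.472 m.
Near limit Dn = s·(H − f)/(H + s − 2f) = 2160 × (5472.4 − 28) / (5472.4 + 2160 − 2 × 28) = 2160 × 5444.4 / 7576.4 ≈ 1552.2 mm.
Far limit Df = s·(H − f)/(H − s) = 2160 × (5472.4 − 28) / (5472.4 − 2160) = 2160 × 5444.4 / 3312.4 ≈ 3550.2 mm.
Depth of field = Df − Dn = 3550.2 − 1552.2 ≈ 1998.0 mm ≈ 2.00 m.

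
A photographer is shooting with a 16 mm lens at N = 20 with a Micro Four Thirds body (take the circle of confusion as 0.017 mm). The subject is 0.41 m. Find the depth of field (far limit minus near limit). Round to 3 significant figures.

Hyperfocal distance H = f²/(N·c) + f = 16²/(20 × 0.017) + 16 = 256/0.34 + 16 ≈ 768.9 mm ≈ 0.769 m.
Near limit Dn = s·(H − f)/(H + s − 2f) = 410 × (768.9 − 16) / (768.9 + 410 − 2 × 16) = 410 × 752.9 / 1146.9 ≈ 269.16 mm.
Far limit Df = s·(H − f)/(H − s) = 410 × (768.9 − 16) / (768.9 − 410) = 410 × 752.9 / 358.9 ≈ 860.05 mm.
Depth of field = Df − Dn = 860.05 − 269.16 ≈ 590.89 mm ≈ 0.591 m.

0.591 m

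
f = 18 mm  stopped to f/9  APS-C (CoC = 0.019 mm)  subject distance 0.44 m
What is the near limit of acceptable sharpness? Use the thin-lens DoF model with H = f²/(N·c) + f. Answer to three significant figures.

360 mm

Hyperfocal distance H = f²/(N·c) + f = 18²/(9 × 0.019) + 18 = 324/0.171 + 18 ≈ 1912.7 mm ≈ 1.913 m.
Near limit Dn = s·(H − f)/(H + s − 2f) = 440 × (1912.7 − 18) / (1912.7 + 440 − 2 × 18) = 440 × 1894.7 / 2316.7 ≈ 359.85 mm.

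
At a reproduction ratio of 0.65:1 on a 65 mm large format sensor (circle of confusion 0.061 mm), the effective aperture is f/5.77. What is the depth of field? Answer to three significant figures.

1.67 mm

At magnification m, DoF ≈ 2·N_eff·c/m² = 2 × 5.77 × 0.061 / 0.65² = 0.7039 / 0.4225 ≈ 1.67 mm.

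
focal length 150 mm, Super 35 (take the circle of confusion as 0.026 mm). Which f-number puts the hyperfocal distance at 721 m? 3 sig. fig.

Rearrange H = f²/(N·c) + f for N: N = f² / ((H − f)·c).
N = 150² / ((721000 − 150) × 0.026) = 22500 / 18742 ≈ 1.20.

f/1.20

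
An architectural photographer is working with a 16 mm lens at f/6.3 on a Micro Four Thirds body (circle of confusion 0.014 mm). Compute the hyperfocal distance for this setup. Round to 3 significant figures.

2.92 m

Hyperfocal distance H = f²/(N·c) + f = 16²/(6.3 × 0.014) + 16 = 256/0.0882 + 16 ≈ 2918.5 mm ≈ 2.92 m.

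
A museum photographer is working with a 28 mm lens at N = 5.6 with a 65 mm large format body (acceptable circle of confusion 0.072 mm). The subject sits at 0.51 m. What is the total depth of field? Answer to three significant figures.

269 mm

Hyperfocal distance H = f²/(N·c) + f = 28²/(5.6 × 0.072) + 28 = 784/0.4032 + 28 ≈ 1972.4 mm ≈ 1.972 m.
Near limit Dn = s·(H − f)/(H + s − 2f) = 510 × (1972.4 − 28) / (1972.4 + 510 − 2 × 28) = 510 × 1944.4 / 2426.4 ≈ 408.69 mm.
Far limit Df = s·(H − f)/(H − s) = 510 × (1972.4 − 28) / (1972.4 − 510) = 510 × 1944.4 / 1462.4 ≈ 678.09 mm.
Depth of field = Df − Dn = 678.09 − 408.69 ≈ 269.40 mm.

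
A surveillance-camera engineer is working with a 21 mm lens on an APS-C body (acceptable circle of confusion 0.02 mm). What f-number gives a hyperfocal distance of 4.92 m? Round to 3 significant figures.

Rearrange H = f²/(N·c) + f for N: N = f² / ((H − f)·c).
N = 21² / ((4920 − 21) × 0.02) = 441 / 97.98 ≈ 4.50.

f/4.50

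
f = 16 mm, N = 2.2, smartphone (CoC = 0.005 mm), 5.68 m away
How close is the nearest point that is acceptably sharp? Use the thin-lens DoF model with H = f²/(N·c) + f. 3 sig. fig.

4.57 m

Hyperfocal distance H = f²/(N·c) + f = 16²/(2.2 × 0.005) + 16 = 256/0.011 + 16 ≈ 23288.7 mm ≈ 23.29 m.
Near limit Dn = s·(H − f)/(H + s − 2f) = 5680 × (23288.7 − 16) / (23288.7 + 5680 − 2 × 16) = 5680 × 23272.7 / 28936.7 ≈ 4568.2 mm ≈ 4.57 m.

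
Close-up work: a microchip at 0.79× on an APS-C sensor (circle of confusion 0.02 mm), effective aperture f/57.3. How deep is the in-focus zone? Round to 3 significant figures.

3.67 mm

At magnification m, DoF ≈ 2·N_eff·c/m² = 2 × 57.3 × 0.02 / 0.79² = 2.292 / 0.6241 ≈ 3.67 mm.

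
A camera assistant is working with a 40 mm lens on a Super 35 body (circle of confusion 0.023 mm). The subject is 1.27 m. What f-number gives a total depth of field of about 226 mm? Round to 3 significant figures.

Write h = H − f = f²/(N·c). The thin-lens limits are Dn = s·h/(h + (s−f)) and Df = s·h/(h − (s−f)), so DoF = Df − Dn = 2·s·(s−f)·h / (h² − (s−f)²).
That is a quadratic in h: DoF·h² − 2·s·(s−f)·h − DoF·(s−f)² = 0 ⇒ h = (s−f)·(s + √(s² + DoF²)) / DoF = 1230 × (1270 + √(1270² + 226²)) / 226 = 1230 × (1270 + 1289.95) / 226 ≈ 13932 mm.
Then N = f²/(c·h) = 40² / (0.023 × 13932) = 1600 / 320.45 ≈ 4.99.

f/4.99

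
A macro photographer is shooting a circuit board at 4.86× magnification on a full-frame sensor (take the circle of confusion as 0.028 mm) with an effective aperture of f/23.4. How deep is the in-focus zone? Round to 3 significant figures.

At magnification m, DoF ≈ 2·N_eff·c/m² = 2 × 23.4 × 0.028 / 4.86² = 1.31 / 23.62 ≈ 0.0555 mm.

0.0555 mm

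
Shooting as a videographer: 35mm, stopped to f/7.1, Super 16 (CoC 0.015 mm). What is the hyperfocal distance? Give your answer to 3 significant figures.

11.5 m

Hyperfocal distance H = f²/(N·c) + f = 35²/(7.1 × 0.015) + 35 = 1225/0.1065 + 35 ≈ 11537.3 mm ≈ 11.5 m.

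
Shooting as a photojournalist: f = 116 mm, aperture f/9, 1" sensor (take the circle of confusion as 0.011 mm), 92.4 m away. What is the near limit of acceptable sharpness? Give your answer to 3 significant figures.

55.0 m

Hyperfocal distance H = f²/(N·c) + f = 116²/(9 × 0.011) + 116 = 13456/0.099 + 116 ≈ 136035.2 mm ≈ 136.0 m.
Near limit Dn = s·(H − f)/(H + s − 2f) = 92400 × (136035.2 − 116) / (136035.2 + 92400 − 2 × 116) = 92400 × 135919.2 / 228203.2 ≈ 55034 mm ≈ 55.0 m.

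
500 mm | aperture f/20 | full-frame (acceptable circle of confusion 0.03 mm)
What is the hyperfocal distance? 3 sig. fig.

417 m

Hyperfocal distance H = f²/(N·c) + f = 500²/(20 × 0.03) + 500 = 250000/0.6 + 500 ≈ 417166.7 mm ≈ 417 m.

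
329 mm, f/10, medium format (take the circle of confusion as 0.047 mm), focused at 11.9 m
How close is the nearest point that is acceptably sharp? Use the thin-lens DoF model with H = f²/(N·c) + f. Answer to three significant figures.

Hyperfocal distance H = f²/(N·c) + f = 329²/(10 × 0.047) + 329 = 108241/0.47 + 329 ≈ 230629.0 mm ≈ 230.6 m.
Near limit Dn = s·(H − f)/(H + s − 2f) = 11900 × (230629.0 − 329) / (230629.0 + 11900 − 2 × 329) = 11900 × 230300.0 / 241871.0 ≈ 11331 mm ≈ 11.3 m.

11.3 m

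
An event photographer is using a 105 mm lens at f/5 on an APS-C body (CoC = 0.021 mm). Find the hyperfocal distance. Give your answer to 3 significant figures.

105 m

Hyperfocal distance H = f²/(N·c) + f = 105²/(5 × 0.021) + 105 = 11025/0.105 + 105 ≈ 105105.0 mm ≈ 105 m.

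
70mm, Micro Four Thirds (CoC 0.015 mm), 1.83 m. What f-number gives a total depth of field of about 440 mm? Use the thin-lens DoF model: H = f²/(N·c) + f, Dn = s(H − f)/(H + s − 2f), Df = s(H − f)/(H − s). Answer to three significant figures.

Write h = H − f = f²/(N·c). The thin-lens limits are Dn = s·h/(h + (s−f)) and Df = s·h/(h − (s−f)), so DoF = Df − Dn = 2·s·(s−f)·h / (h² − (s−f)²).
That is a quadratic in h: DoF·h² − 2·s·(s−f)·h − DoF·(s−f)² = 0 ⇒ h = (s−f)·(s + √(s² + DoF²)) / DoF = 1760 × (1830 + √(1830² + 440²)) / 440 = 1760 × (1830 + 1882.15) / 440 ≈ 14849 mm.
Then N = f²/(c·h) = 70² / (0.015 × 14849) = 4900 / 222.73 ≈ 22.

f/22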